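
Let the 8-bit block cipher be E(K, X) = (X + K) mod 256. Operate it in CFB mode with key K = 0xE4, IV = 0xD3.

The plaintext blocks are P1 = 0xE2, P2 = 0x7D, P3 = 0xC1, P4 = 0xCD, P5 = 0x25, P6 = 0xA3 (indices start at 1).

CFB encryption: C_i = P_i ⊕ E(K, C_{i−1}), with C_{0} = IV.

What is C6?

C6 = 0x06

C1: E(K, 0xD3) = 0xB7; 0xE2 ⊕ 0xB7 = 0x55.
C2: E(K, 0x55) = 0x39; 0x7D ⊕ 0x39 = 0x44.
C3: E(K, 0x44) = 0x28; 0xC1 ⊕ 0x28 = 0xE9.
C4: E(K, 0xE9) = 0xCD; 0xCD ⊕ 0xCD = 0x00.
C5: E(K, 0x00) = 0xE4; 0x25 ⊕ 0xE4 = 0xC1.
C6: E(K, 0xC1) = 0xA5; 0xA3 ⊕ 0xA5 = 0x06.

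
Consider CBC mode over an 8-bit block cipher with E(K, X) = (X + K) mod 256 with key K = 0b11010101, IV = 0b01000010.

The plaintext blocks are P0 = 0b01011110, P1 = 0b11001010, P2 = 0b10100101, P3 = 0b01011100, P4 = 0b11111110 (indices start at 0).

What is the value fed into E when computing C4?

CBC encryption: C_i = E(K, P_i ⊕ C_{i−1}), with C_{−1} = IV.
C0: P0 ⊕ 0b01000010 = 0b00011100; E(K, 0b00011100) = 0b11110001.
C1: P1 ⊕ 0b11110001 = 0b00111011; E(K, 0b00111011) = 0b00010000.
C2: P2 ⊕ 0b00010000 = 0b10110101; E(K, 0b10110101) = 0b10001010.
C3: P3 ⊕ 0b10001010 = 0b11010110; E(K, 0b11010110) = 0b10101011.
C4: P4 ⊕ 0b10101011 = 0b01010101; E(K, 0b01010101) = 0b00101010.
So the input to E for block 4 is 0b01010101.

0b01010101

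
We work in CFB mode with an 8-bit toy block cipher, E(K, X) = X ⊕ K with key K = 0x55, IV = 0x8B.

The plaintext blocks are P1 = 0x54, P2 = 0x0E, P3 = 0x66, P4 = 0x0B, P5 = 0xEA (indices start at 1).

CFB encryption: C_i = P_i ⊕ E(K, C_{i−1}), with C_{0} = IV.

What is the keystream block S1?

0xDE

C1: E(K, 0x8B) = 0xDE; 0x54 ⊕ 0xDE = 0x8A.
So S1 = 0xDE.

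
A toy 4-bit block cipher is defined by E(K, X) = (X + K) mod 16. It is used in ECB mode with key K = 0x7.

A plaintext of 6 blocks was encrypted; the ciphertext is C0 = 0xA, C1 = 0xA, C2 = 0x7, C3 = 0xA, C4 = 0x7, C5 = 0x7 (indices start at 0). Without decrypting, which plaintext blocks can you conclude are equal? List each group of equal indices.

ECB encrypts each block independently with the same key, so equal ciphertext blocks imply equal plaintext blocks.
C0 = C1 = C3 = 0xA, so P0 = P1 = P3.
C2 = C4 = C5 = 0x7, so P2 = P4 = P5.

P0 = P1 = P3; P2 = P4 = P5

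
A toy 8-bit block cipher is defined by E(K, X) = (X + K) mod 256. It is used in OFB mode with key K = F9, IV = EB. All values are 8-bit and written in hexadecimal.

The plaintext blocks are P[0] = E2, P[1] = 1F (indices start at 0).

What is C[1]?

OFB encryption: S_i = E(K, S_{i−1}) with S_{−1} = IV; C_i = P_i ⊕ S_i.
C[0]: S = E(K, EB) = E4; E2 ⊕ E4 = 06.
C[1]: S = E(K, E4) = DD; 1F ⊕ DD = C2.

C[1] = C2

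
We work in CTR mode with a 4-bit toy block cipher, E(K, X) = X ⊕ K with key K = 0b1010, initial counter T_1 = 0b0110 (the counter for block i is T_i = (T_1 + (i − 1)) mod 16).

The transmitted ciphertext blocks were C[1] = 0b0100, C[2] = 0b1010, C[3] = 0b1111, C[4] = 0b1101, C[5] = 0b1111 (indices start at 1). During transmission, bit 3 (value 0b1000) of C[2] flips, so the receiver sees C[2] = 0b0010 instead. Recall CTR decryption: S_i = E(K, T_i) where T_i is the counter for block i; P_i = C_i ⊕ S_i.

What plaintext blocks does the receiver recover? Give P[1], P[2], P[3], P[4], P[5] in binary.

P[1] = 0b1000, P[2] = 0b1111, P[3] = 0b1101, P[4] = 0b1110, P[5] = 0b1111

Only C[2] changed, to 0b0010. In CTR, a change in C_i flips the same bit in P_i only; the keystream is unaffected. Decrypting the received ciphertext:
P[1]: T = 0b0110, S = E(K, T) = 0b1100; 0b0100 ⊕ 0b1100 = 0b1000.
P[2]: T = 0b0111, S = E(K, T) = 0b1101; 0b0010 ⊕ 0b1101 = 0b1111.
P[3]: T = 0b1000, S = E(K, T) = 0b0010; 0b1111 ⊕ 0b0010 = 0b1101.
P[4]: T = 0b1001, S = E(K, T) = 0b0011; 0b1101 ⊕ 0b0011 = 0b1110.
P[5]: T = 0b1010, S = E(K, T) = 0b0000; 0b1111 ⊕ 0b0000 = 0b1111.
Blocks that differ from the original plaintext: P[2].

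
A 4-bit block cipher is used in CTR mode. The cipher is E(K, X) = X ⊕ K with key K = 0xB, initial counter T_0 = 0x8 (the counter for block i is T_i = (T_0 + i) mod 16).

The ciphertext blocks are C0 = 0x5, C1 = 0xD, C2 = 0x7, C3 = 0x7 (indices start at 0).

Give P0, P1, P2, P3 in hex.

CTR decryption: S_i = E(K, T_i) where T_i is the counter for block i; P_i = C_i ⊕ S_i.
P0: T = 0x8, S = E(K, T) = 0x3; 0x5 ⊕ 0x3 = 0x6.
P1: T = 0x9, S = E(K, T) = 0x2; 0xD ⊕ 0x2 = 0xF.
P2: T = 0xA, S = E(K, T) = 0x1; 0x7 ⊕ 0x1 = 0x6.
P3: T = 0xB, S = E(K, T) = 0x0; 0x7 ⊕ 0x0 = 0x7.

P0 = 0x6, P1 = 0xF, P2 = 0x6, P3 = 0x7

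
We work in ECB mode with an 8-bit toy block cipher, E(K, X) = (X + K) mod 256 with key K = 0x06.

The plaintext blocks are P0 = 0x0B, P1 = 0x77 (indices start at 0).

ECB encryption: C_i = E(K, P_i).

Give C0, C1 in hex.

C0: E(K, 0x0B) = 0x11.
C1: E(K, 0x77) = 0x7D.

C0 = 0x11, C1 = 0x7D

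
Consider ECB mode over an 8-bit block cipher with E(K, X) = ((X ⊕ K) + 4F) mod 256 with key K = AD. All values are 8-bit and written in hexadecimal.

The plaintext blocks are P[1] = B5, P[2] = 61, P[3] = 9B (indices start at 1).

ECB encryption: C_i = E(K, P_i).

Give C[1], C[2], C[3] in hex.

C[1] = 67, C[2] = 1B, C[3] = 85

C[1]: E(K, B5) = 67.
C[2]: E(K, 61) = 1B.
C[3]: E(K, 9B) = 85.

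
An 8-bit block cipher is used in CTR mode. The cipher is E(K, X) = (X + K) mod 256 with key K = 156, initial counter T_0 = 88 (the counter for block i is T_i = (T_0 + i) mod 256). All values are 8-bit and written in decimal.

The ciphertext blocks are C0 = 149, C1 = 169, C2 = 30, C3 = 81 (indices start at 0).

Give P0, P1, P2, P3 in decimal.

CTR decryption: S_i = E(K, T_i) where T_i is the counter for block i; P_i = C_i ⊕ S_i.
P0: T = 88, S = E(K, T) = 244; 149 ⊕ 244 = 97.
P1: T = 89, S = E(K, T) = 245; 169 ⊕ 245 = 92.
P2: T = 90, S = E(K, T) = 246; 30 ⊕ 246 = 232.
P3: T = 91, S = E(K, T) = 247; 81 ⊕ 247 = 166.

P0 = 97, P1 = 92, P2 = 232, P3 = 166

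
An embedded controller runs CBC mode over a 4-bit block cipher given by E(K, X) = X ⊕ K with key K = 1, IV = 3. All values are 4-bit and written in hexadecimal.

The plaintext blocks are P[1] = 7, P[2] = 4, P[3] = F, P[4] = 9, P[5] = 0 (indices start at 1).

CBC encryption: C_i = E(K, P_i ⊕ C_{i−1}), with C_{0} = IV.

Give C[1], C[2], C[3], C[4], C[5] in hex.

C[1]: P[1] ⊕ 3 = 4; E(K, 4) = 5.
C[2]: P[2] ⊕ 5 = 1; E(K, 1) = 0.
C[3]: P[3] ⊕ 0 = F; E(K, F) = E.
C[4]: P[4] ⊕ E = 7; E(K, 7) = 6.
C[5]: P[5] ⊕ 6 = 6; E(K, 6) = 7.

C[1] = 5, C[2] = 0, C[3] = E, C[4] = 6, C[5] = 7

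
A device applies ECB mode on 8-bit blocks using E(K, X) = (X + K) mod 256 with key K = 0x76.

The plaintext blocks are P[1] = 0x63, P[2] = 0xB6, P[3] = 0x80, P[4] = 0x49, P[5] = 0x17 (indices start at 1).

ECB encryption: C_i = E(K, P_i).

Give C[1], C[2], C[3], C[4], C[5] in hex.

C[1]: E(K, 0x63) = 0xD9.
C[2]: E(K, 0xB6) = 0x2C.
C[3]: E(K, 0x80) = 0xF6.
C[4]: E(K, 0x49) = 0xBF.
C[5]: E(K, 0x17) = 0x8D.

C[1] = 0xD9, C[2] = 0x2C, C[3] = 0xF6, C[4] = 0xBF, C[5] = 0x8D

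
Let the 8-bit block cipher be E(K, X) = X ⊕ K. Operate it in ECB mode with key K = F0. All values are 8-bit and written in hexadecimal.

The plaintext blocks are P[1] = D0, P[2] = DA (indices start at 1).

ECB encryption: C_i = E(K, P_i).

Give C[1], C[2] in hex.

C[1]: E(K, D0) = 20.
C[2]: E(K, DA) = 2A.

C[1] = 20, C[2] = 2A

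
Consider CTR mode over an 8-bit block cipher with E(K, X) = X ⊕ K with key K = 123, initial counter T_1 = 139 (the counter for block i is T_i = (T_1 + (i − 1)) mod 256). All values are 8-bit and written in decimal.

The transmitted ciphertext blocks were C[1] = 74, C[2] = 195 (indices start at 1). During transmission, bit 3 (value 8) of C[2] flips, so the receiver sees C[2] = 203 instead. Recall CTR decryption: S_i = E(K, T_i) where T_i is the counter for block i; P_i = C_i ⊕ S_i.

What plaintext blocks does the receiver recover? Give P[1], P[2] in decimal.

P[1] = 186, P[2] = 60

Only C[2] changed, to 203. In CTR, a change in C_i flips the same bit in P_i only; the keystream is unaffected. Decrypting the received ciphertext:
P[1]: T = 139, S = E(K, T) = 240; 74 ⊕ 240 = 186.
P[2]: T = 140, S = E(K, T) = 247; 203 ⊕ 247 = 60.
Blocks that differ from the original plaintext: P[2].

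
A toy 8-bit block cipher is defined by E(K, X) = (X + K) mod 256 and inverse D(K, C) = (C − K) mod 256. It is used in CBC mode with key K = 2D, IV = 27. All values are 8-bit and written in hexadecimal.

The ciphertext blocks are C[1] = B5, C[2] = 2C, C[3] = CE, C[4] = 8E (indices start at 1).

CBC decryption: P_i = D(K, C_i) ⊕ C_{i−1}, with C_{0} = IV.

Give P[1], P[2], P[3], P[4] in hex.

P[1] = AF, P[2] = 4A, P[3] = 8D, P[4] = AF

P[1]: D(K, B5) = 88; 88 ⊕ 27 = AF.
P[2]: D(K, 2C) = FF; FF ⊕ B5 = 4A.
P[3]: D(K, CE) = A1; A1 ⊕ 2C = 8D.
P[4]: D(K, 8E) = 61; 61 ⊕ CE = AF.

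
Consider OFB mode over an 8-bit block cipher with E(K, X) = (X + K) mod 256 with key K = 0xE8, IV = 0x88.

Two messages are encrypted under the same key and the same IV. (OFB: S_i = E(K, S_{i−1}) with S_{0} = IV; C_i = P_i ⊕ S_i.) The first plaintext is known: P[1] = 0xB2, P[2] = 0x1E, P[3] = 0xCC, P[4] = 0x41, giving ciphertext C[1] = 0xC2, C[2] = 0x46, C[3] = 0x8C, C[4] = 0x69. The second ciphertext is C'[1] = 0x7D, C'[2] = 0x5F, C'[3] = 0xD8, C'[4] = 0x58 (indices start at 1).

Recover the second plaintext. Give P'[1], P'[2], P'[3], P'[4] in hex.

In OFB with a reused IV, both messages share the same keystream S_i, so C_i ⊕ C'_i = P_i ⊕ P'_i and thus P'_i = P_i ⊕ C_i ⊕ C'_i.
P'[1]: 0xB2 ⊕ 0xC2 ⊕ 0x7D = 0x0D.
P'[2]: 0x1E ⊕ 0x46 ⊕ 0x5F = 0x07.
P'[3]: 0xCC ⊕ 0x8C ⊕ 0xD8 = 0x98.
P'[4]: 0x41 ⊕ 0x69 ⊕ 0x58 = 0x70.

P'[1] = 0x0D, P'[2] = 0x07, P'[3] = 0x98, P'[4] = 0x70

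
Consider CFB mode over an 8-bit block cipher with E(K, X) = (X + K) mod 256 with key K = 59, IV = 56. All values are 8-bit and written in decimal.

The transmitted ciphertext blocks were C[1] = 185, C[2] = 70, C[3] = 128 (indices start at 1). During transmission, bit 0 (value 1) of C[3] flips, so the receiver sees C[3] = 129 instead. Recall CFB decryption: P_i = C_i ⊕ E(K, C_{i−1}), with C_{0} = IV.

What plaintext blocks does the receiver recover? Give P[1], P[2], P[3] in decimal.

Only C[3] changed, to 129. In CFB, a change in C_i flips the same bit in P_i and garbles P_{i+1}. Decrypting the received ciphertext:
P[1]: E(K, 56) = 115; 185 ⊕ 115 = 202.
P[2]: E(K, 185) = 244; 70 ⊕ 244 = 178.
P[3]: E(K, 70) = 129; 129 ⊕ 129 = 0.
Blocks that differ from the original plaintext: P[3].

P[1] = 202, P[2] = 178, P[3] = 0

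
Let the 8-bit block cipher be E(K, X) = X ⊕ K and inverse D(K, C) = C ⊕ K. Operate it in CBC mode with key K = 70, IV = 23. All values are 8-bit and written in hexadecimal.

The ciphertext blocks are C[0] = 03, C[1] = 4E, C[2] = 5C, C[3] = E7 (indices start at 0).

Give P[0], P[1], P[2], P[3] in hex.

CBC decryption: P_i = D(K, C_i) ⊕ C_{i−1}, with C_{−1} = IV.
P[0]: D(K, 03) = 73; 73 ⊕ 23 = 50.
P[1]: D(K, 4E) = 3E; 3E ⊕ 03 = 3D.
P[2]: D(K, 5C) = 2C; 2C ⊕ 4E = 62.
P[3]: D(K, E7) = 97; 97 ⊕ 5C = CB.

P[0] = 50, P[1] = 3D, P[2] = 62, P[3] = CB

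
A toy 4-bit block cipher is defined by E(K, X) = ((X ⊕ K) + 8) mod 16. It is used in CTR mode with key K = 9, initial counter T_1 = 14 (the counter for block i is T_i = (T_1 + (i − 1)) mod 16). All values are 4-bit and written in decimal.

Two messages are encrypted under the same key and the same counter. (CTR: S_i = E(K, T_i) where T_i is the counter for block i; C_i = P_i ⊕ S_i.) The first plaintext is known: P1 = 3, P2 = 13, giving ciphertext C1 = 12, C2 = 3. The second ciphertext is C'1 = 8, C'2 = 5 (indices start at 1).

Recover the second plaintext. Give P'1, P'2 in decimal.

P'1 = 7, P'2 = 11

In CTR with a reused counter, both messages share the same keystream S_i, so C_i ⊕ C'_i = P_i ⊕ P'_i and thus P'_i = P_i ⊕ C_i ⊕ C'_i.
P'1: 3 ⊕ 12 ⊕ 8 = 7.
P'2: 13 ⊕ 3 ⊕ 5 = 11.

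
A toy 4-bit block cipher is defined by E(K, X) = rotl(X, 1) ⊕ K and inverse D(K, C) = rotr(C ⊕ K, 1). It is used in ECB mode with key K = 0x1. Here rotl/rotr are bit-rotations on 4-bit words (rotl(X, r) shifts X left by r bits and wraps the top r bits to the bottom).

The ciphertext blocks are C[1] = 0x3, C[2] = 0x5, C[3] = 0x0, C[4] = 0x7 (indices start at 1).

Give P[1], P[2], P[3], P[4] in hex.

P[1] = 0x1, P[2] = 0x2, P[3] = 0x8, P[4] = 0x3

ECB decryption: P_i = D(K, C_i).
P[1]: D(K, 0x3) = 0x1.
P[2]: D(K, 0x5) = 0x2.
P[3]: D(K, 0x0) = 0x8.
P[4]: D(K, 0x7) = 0x3.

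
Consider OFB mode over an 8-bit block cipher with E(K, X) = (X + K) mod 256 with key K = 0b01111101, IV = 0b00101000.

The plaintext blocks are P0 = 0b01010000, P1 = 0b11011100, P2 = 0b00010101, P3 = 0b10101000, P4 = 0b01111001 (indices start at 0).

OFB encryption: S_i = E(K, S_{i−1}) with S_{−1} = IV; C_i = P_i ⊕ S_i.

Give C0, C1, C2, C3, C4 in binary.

C0: S = E(K, 0b00101000) = 0b10100101; 0b01010000 ⊕ 0b10100101 = 0b11110101.
C1: S = E(K, 0b10100101) = 0b00100010; 0b11011100 ⊕ 0b00100010 = 0b11111110.
C2: S = E(K, 0b00100010) = 0b10011111; 0b00010101 ⊕ 0b10011111 = 0b10001010.
C3: S = E(K, 0b10011111) = 0b00011100; 0b10101000 ⊕ 0b00011100 = 0b10110100.
C4: S = E(K, 0b00011100) = 0b10011001; 0b01111001 ⊕ 0b10011001 = 0b11100000.

C0 = 0b11110101, C1 = 0b11111110, C2 = 0b10001010, C3 = 0b10110100, C4 = 0b11100000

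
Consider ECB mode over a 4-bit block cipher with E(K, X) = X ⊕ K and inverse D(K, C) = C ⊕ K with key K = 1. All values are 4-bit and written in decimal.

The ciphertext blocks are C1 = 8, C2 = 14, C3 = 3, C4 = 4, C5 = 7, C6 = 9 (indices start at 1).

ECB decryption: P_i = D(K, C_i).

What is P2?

P2 = 15

P2: D(K, 14) = 15.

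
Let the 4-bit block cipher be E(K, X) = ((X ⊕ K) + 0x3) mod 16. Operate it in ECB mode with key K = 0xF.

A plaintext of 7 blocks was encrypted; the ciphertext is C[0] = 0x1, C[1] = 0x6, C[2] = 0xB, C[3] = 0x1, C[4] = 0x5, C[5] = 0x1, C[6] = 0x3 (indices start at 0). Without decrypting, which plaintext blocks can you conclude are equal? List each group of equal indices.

ECB encrypts each block independently with the same key, so equal ciphertext blocks imply equal plaintext blocks.
C[0] = C[3] = C[5] = 0x1, so P[0] = P[3] = P[5].

P[0] = P[3] = P[5]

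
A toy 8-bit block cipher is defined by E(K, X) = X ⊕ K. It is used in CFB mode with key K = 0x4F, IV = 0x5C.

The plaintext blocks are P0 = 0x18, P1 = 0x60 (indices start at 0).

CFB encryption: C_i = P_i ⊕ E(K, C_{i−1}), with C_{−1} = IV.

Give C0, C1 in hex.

C0: E(K, 0x5C) = 0x13; 0x18 ⊕ 0x13 = 0x0B.
C1: E(K, 0x0B) = 0x44; 0x60 ⊕ 0x44 = 0x24.

C0 = 0x0B, C1 = 0x24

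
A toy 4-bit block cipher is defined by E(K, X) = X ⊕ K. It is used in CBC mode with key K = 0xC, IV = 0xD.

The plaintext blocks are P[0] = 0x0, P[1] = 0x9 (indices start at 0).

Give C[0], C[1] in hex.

C[0] = 0x1, C[1] = 0x4

CBC encryption: C_i = E(K, P_i ⊕ C_{i−1}), with C_{−1} = IV.
C[0]: P[0] ⊕ 0xD = 0xD; E(K, 0xD) = 0x1.
C[1]: P[1] ⊕ 0x1 = 0x8; E(K, 0x8) = 0x4.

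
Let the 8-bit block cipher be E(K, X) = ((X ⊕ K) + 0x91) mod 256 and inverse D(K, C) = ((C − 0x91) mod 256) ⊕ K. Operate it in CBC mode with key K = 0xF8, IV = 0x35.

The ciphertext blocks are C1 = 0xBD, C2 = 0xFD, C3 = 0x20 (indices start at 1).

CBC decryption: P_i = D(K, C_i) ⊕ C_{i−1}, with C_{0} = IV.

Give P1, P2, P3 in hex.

P1 = 0xE1, P2 = 0x29, P3 = 0x8A

P1: D(K, 0xBD) = 0xD4; 0xD4 ⊕ 0x35 = 0xE1.
P2: D(K, 0xFD) = 0x94; 0x94 ⊕ 0xBD = 0x29.
P3: D(K, 0x20) = 0x77; 0x77 ⊕ 0xFD = 0x8A.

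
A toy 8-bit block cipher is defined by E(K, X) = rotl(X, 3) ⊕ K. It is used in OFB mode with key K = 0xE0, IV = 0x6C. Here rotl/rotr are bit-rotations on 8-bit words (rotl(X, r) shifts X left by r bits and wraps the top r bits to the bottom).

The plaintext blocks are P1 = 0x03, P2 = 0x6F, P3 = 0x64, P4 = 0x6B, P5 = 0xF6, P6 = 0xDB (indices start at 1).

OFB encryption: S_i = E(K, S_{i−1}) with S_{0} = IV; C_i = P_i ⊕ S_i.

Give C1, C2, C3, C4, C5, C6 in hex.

C1: S = E(K, 0x6C) = 0x83; 0x03 ⊕ 0x83 = 0x80.
C2: S = E(K, 0x83) = 0xFC; 0x6F ⊕ 0xFC = 0x93.
C3: S = E(K, 0xFC) = 0x07; 0x64 ⊕ 0x07 = 0x63.
C4: S = E(K, 0x07) = 0xD8; 0x6B ⊕ 0xD8 = 0xB3.
C5: S = E(K, 0xD8) = 0x26; 0xF6 ⊕ 0x26 = 0xD0.
C6: S = E(K, 0x26) = 0xD1; 0xDB ⊕ 0xD1 = 0x0A.

C1 = 0x80, C2 = 0x93, C3 = 0x63, C4 = 0xB3, C5 = 0xD0, C6 = 0x0A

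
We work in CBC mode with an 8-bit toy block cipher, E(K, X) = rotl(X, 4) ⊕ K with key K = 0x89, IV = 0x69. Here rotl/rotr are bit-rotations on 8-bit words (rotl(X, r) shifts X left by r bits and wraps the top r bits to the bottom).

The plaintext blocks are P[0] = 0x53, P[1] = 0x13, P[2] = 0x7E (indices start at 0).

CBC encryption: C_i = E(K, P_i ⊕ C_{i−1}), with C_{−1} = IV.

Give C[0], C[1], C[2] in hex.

C[0]: P[0] ⊕ 0x69 = 0x3A; E(K, 0x3A) = 0x2A.
C[1]: P[1] ⊕ 0x2A = 0x39; E(K, 0x39) = 0x1A.
C[2]: P[2] ⊕ 0x1A = 0x64; E(K, 0x64) = 0xCF.

C[0] = 0x2A, C[1] = 0x1A, C[2] = 0xCF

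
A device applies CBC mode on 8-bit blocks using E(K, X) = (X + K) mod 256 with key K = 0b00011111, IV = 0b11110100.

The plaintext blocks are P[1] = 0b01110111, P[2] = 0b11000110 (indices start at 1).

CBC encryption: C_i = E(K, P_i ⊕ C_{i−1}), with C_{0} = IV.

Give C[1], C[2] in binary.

C[1]: P[1] ⊕ 0b11110100 = 0b10000011; E(K, 0b10000011) = 0b10100010.
C[2]: P[2] ⊕ 0b10100010 = 0b01100100; E(K, 0b01100100) = 0b10000011.

C[1] = 0b10100010, C[2] = 0b10000011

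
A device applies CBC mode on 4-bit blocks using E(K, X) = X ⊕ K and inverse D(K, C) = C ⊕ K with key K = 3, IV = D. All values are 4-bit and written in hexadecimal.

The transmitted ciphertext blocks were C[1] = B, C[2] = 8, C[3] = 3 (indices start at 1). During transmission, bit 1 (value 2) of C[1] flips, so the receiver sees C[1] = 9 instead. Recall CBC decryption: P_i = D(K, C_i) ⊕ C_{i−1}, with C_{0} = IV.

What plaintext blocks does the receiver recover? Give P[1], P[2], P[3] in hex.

P[1] = 7, P[2] = 2, P[3] = 8

Only C[1] changed, to 9. In CBC, a change in C_i garbles P_i and flips the same bit in P_{i+1}. Decrypting the received ciphertext:
P[1]: D(K, 9) = A; A ⊕ D = 7.
P[2]: D(K, 8) = B; B ⊕ 9 = 2.
P[3]: D(K, 3) = 0; 0 ⊕ 8 = 8.
Blocks that differ from the original plaintext: P[1], P[2].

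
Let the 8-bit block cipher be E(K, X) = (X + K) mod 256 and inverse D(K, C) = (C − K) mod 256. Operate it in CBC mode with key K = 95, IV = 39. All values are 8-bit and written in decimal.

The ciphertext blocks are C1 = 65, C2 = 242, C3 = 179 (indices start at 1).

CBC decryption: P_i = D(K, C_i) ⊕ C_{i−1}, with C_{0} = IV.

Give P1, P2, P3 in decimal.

P1 = 197, P2 = 210, P3 = 166

P1: D(K, 65) = 226; 226 ⊕ 39 = 197.
P2: D(K, 242) = 147; 147 ⊕ 65 = 210.
P3: D(K, 179) = 84; 84 ⊕ 242 = 166.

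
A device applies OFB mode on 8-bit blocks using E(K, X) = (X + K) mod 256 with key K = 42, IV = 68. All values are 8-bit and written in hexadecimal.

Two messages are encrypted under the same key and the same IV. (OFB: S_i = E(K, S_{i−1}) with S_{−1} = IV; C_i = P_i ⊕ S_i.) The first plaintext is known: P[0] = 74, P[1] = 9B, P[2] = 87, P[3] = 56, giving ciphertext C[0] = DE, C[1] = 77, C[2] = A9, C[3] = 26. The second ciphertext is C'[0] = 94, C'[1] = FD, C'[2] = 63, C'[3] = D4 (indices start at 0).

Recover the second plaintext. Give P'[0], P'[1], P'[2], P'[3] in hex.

P'[0] = 3E, P'[1] = 11, P'[2] = 4D, P'[3] = A4

In OFB with a reused IV, both messages share the same keystream S_i, so C_i ⊕ C'_i = P_i ⊕ P'_i and thus P'_i = P_i ⊕ C_i ⊕ C'_i.
P'[0]: 74 ⊕ DE ⊕ 94 = 3E.
P'[1]: 9B ⊕ 77 ⊕ FD = 11.
P'[2]: 87 ⊕ A9 ⊕ 63 = 4D.
P'[3]: 56 ⊕ 26 ⊕ D4 = A4.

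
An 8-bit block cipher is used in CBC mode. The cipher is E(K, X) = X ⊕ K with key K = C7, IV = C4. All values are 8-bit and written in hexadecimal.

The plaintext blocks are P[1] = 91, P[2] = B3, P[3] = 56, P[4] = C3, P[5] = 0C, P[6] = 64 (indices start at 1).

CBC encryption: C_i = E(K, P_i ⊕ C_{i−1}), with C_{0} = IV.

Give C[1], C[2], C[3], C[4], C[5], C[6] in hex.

C[1]: P[1] ⊕ C4 = 55; E(K, 55) = 92.
C[2]: P[2] ⊕ 92 = 21; E(K, 21) = E6.
C[3]: P[3] ⊕ E6 = B0; E(K, B0) = 77.
C[4]: P[4] ⊕ 77 = B4; E(K, B4) = 73.
C[5]: P[5] ⊕ 73 = 7F; E(K, 7F) = B8.
C[6]: P[6] ⊕ B8 = DC; E(K, DC) = 1B.

C[1] = 92, C[2] = E6, C[3] = 77, C[4] = 73, C[5] = B8, C[6] = 1B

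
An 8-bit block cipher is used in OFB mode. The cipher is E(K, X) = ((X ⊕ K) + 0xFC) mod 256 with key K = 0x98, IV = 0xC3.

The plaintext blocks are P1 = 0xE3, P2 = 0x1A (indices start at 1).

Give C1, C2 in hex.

OFB encryption: S_i = E(K, S_{i−1}) with S_{0} = IV; C_i = P_i ⊕ S_i.
C1: S = E(K, 0xC3) = 0x57; 0xE3 ⊕ 0x57 = 0xB4.
C2: S = E(K, 0x57) = 0xCB; 0x1A ⊕ 0xCB = 0xD1.

C1 = 0xB4, C2 = 0xD1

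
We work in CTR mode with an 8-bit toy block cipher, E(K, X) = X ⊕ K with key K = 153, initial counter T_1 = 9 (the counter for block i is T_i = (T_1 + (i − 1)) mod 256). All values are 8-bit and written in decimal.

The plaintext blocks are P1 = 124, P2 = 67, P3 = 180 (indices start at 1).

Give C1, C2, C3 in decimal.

C1 = 236, C2 = 208, C3 = 38

CTR encryption: S_i = E(K, T_i) where T_i is the counter for block i; C_i = P_i ⊕ S_i.
C1: T = 9, S = E(K, T) = 144; 124 ⊕ 144 = 236.
C2: T = 10, S = E(K, T) = 147; 67 ⊕ 147 = 208.
C3: T = 11, S = E(K, T) = 146; 180 ⊕ 146 = 38.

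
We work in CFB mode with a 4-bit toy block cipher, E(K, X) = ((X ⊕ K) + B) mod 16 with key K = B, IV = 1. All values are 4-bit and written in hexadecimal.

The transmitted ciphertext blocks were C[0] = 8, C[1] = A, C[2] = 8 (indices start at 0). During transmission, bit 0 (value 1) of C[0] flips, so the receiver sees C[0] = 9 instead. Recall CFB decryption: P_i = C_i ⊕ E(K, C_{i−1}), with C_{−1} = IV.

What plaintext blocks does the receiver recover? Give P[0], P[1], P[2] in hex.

Only C[0] changed, to 9. In CFB, a change in C_i flips the same bit in P_i and garbles P_{i+1}. Decrypting the received ciphertext:
P[0]: E(K, 1) = 5; 9 ⊕ 5 = C.
P[1]: E(K, 9) = D; A ⊕ D = 7.
P[2]: E(K, A) = C; 8 ⊕ C = 4.
Blocks that differ from the original plaintext: P[0], P[1].

P[0] = C, P[1] = 7, P[2] = 4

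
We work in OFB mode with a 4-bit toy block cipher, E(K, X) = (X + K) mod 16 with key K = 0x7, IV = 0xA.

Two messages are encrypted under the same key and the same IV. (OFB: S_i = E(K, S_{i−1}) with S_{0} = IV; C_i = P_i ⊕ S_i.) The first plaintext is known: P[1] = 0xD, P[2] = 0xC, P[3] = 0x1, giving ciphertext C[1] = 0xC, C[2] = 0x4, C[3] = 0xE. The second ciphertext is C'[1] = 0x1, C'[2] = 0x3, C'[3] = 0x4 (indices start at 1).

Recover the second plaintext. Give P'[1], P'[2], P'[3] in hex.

P'[1] = 0x0, P'[2] = 0xB, P'[3] = 0xB

In OFB with a reused IV, both messages share the same keystream S_i, so C_i ⊕ C'_i = P_i ⊕ P'_i and thus P'_i = P_i ⊕ C_i ⊕ C'_i.
P'[1]: 0xD ⊕ 0xC ⊕ 0x1 = 0x0.
P'[2]: 0xC ⊕ 0x4 ⊕ 0x3 = 0xB.
P'[3]: 0x1 ⊕ 0xE ⊕ 0x4 = 0xB.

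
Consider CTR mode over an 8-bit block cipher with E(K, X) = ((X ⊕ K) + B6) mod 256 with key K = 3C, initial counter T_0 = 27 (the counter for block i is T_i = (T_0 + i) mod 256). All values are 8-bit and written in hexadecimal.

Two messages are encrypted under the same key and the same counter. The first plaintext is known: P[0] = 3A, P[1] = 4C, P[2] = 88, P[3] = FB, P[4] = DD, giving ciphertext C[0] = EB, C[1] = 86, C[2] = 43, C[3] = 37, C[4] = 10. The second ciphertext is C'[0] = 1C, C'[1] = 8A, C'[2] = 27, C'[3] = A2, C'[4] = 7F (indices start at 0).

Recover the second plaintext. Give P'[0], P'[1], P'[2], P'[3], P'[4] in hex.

In CTR with a reused counter, both messages share the same keystream S_i, so C_i ⊕ C'_i = P_i ⊕ P'_i and thus P'_i = P_i ⊕ C_i ⊕ C'_i.
P'[0]: 3A ⊕ EB ⊕ 1C = CD.
P'[1]: 4C ⊕ 86 ⊕ 8A = 40.
P'[2]: 88 ⊕ 43 ⊕ 27 = EC.
P'[3]: FB ⊕ 37 ⊕ A2 = 6E.
P'[4]: DD ⊕ 10 ⊕ 7F = B2.

P'[0] = CD, P'[1] = 40, P'[2] = EC, P'[3] = 6E, P'[4] = B2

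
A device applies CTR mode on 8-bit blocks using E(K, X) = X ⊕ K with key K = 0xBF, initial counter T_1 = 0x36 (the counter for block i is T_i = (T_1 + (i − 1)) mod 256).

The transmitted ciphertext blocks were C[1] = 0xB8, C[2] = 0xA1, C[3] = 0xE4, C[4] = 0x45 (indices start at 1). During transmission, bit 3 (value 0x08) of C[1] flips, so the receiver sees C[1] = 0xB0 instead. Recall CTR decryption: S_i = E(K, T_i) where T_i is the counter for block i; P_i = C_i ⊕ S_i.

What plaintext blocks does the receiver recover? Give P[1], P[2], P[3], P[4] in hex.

Only C[1] changed, to 0xB0. In CTR, a change in C_i flips the same bit in P_i only; the keystream is unaffected. Decrypting the received ciphertext:
P[1]: T = 0x36, S = E(K, T) = 0x89; 0xB0 ⊕ 0x89 = 0x39.
P[2]: T = 0x37, S = E(K, T) = 0x88; 0xA1 ⊕ 0x88 = 0x29.
P[3]: T = 0x38, S = E(K, T) = 0x87; 0xE4 ⊕ 0x87 = 0x63.
P[4]: T = 0x39, S = E(K, T) = 0x86; 0x45 ⊕ 0x86 = 0xC3.
Blocks that differ from the original plaintext: P[1].

P[1] = 0x39, P[2] = 0x29, P[3] = 0x63, P[4] = 0xC3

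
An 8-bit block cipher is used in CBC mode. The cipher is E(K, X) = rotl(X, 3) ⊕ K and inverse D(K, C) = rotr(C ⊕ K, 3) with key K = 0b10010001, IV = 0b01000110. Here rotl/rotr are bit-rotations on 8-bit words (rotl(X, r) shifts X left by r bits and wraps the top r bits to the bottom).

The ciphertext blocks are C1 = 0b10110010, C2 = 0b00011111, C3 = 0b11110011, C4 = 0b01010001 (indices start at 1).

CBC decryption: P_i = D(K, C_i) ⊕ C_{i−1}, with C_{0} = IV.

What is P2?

P2: D(K, 0b00011111) = 0b11010001; 0b11010001 ⊕ 0b10110010 = 0b01100011.

P2 = 0b01100011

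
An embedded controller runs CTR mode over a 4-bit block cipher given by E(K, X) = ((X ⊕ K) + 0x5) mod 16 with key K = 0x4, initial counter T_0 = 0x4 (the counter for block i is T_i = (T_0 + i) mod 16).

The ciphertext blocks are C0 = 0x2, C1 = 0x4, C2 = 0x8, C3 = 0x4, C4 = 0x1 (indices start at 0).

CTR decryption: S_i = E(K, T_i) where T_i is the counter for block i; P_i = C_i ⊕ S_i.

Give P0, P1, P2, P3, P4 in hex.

P0 = 0x7, P1 = 0x2, P2 = 0xF, P3 = 0xC, P4 = 0x0

P0: T = 0x4, S = E(K, T) = 0x5; 0x2 ⊕ 0x5 = 0x7.
P1: T = 0x5, S = E(K, T) = 0x6; 0x4 ⊕ 0x6 = 0x2.
P2: T = 0x6, S = E(K, T) = 0x7; 0x8 ⊕ 0x7 = 0xF.
P3: T = 0x7, S = E(K, T) = 0x8; 0x4 ⊕ 0x8 = 0xC.
P4: T = 0x8, S = E(K, T) = 0x1; 0x1 ⊕ 0x1 = 0x0.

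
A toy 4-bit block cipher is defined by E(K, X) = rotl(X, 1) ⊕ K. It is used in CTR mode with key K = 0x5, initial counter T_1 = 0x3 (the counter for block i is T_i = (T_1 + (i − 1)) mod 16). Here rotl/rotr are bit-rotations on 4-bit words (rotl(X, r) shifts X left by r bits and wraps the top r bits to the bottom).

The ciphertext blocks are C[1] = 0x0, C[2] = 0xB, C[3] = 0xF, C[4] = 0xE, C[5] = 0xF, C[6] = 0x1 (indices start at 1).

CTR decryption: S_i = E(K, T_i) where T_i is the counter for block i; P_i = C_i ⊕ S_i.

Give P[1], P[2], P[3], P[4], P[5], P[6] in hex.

P[1]: T = 0x3, S = E(K, T) = 0x3; 0x0 ⊕ 0x3 = 0x3.
P[2]: T = 0x4, S = E(K, T) = 0xD; 0xB ⊕ 0xD = 0x6.
P[3]: T = 0x5, S = E(K, T) = 0xF; 0xF ⊕ 0xF = 0x0.
P[4]: T = 0x6, S = E(K, T) = 0x9; 0xE ⊕ 0x9 = 0x7.
P[5]: T = 0x7, S = E(K, T) = 0xB; 0xF ⊕ 0xB = 0x4.
P[6]: T = 0x8, S = E(K, T) = 0x4; 0x1 ⊕ 0x4 = 0x5.

P[1] = 0x3, P[2] = 0x6, P[3] = 0x0, P[4] = 0x7, P[5] = 0x4, P[6] = 0x5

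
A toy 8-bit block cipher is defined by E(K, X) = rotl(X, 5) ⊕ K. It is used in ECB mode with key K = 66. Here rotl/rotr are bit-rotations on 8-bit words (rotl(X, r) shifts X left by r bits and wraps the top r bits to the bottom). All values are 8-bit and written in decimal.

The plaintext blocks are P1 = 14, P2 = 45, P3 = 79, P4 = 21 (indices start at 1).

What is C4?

ECB encryption: C_i = E(K, P_i).
C4: E(K, 21) = 224.

C4 = 224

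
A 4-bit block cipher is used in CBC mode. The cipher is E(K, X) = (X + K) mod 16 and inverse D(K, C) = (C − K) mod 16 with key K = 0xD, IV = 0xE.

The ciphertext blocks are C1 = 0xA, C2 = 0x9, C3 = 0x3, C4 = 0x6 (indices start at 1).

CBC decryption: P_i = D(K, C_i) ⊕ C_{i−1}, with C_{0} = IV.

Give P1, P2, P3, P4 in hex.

P1 = 0x3, P2 = 0x6, P3 = 0xF, P4 = 0xA

P1: D(K, 0xA) = 0xD; 0xD ⊕ 0xE = 0x3.
P2: D(K, 0x9) = 0xC; 0xC ⊕ 0xA = 0x6.
P3: D(K, 0x3) = 0x6; 0x6 ⊕ 0x9 = 0xF.
P4: D(K, 0x6) = 0x9; 0x9 ⊕ 0x3 = 0xA.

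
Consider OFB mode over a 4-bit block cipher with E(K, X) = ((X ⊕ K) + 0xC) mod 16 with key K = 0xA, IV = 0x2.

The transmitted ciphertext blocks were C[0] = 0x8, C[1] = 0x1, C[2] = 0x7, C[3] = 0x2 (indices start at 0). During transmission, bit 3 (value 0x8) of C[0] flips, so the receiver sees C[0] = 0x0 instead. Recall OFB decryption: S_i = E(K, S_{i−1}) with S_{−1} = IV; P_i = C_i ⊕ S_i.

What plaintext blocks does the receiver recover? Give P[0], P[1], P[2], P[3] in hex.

Only C[0] changed, to 0x0. In OFB, a change in C_i flips the same bit in P_i only; the keystream is unaffected. Decrypting the received ciphertext:
P[0]: S = E(K, 0x2) = 0x4; 0x0 ⊕ 0x4 = 0x4.
P[1]: S = E(K, 0x4) = 0xA; 0x1 ⊕ 0xA = 0xB.
P[2]: S = E(K, 0xA) = 0xC; 0x7 ⊕ 0xC = 0xB.
P[3]: S = E(K, 0xC) = 0x2; 0x2 ⊕ 0x2 = 0x0.
Blocks that differ from the original plaintext: P[0].

P[0] = 0x4, P[1] = 0xB, P[2] = 0xB, P[3] = 0x0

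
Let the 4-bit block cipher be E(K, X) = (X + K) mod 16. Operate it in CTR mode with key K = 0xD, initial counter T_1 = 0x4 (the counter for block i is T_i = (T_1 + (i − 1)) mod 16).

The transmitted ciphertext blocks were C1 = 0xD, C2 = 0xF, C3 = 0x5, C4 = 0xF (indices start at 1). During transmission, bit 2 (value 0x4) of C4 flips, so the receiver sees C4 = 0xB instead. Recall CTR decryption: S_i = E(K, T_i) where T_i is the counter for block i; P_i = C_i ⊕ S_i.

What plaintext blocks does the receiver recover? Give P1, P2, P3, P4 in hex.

Only C4 changed, to 0xB. In CTR, a change in C_i flips the same bit in P_i only; the keystream is unaffected. Decrypting the received ciphertext:
P1: T = 0x4, S = E(K, T) = 0x1; 0xD ⊕ 0x1 = 0xC.
P2: T = 0x5, S = E(K, T) = 0x2; 0xF ⊕ 0x2 = 0xD.
P3: T = 0x6, S = E(K, T) = 0x3; 0x5 ⊕ 0x3 = 0x6.
P4: T = 0x7, S = E(K, T) = 0x4; 0xB ⊕ 0x4 = 0xF.
Blocks that differ from the original plaintext: P4.

P1 = 0xC, P2 = 0xD, P3 = 0x6, P4 = 0xF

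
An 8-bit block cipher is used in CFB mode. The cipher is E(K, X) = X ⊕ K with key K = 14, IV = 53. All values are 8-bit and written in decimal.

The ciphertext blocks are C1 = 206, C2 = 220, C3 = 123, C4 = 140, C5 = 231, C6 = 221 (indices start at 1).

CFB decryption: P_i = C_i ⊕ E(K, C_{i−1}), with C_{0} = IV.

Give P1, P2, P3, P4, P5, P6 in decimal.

P1: E(K, 53) = 59; 206 ⊕ 59 = 245.
P2: E(K, 206) = 192; 220 ⊕ 192 = 28.
P3: E(K, 220) = 210; 123 ⊕ 210 = 169.
P4: E(K, 123) = 117; 140 ⊕ 117 = 249.
P5: E(K, 140) = 130; 231 ⊕ 130 = 101.
P6: E(K, 231) = 233; 221 ⊕ 233 = 52.

P1 = 245, P2 = 28, P3 = 169, P4 = 249, P5 = 101, P6 = 52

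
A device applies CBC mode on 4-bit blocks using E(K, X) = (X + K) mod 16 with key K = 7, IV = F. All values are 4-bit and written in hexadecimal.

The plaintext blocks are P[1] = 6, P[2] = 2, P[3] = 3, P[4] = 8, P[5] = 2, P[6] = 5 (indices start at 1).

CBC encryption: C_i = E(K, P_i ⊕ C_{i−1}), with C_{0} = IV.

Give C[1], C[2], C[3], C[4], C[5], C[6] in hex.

C[1]: P[1] ⊕ F = 9; E(K, 9) = 0.
C[2]: P[2] ⊕ 0 = 2; E(K, 2) = 9.
C[3]: P[3] ⊕ 9 = A; E(K, A) = 1.
C[4]: P[4] ⊕ 1 = 9; E(K, 9) = 0.
C[5]: P[5] ⊕ 0 = 2; E(K, 2) = 9.
C[6]: P[6] ⊕ 9 = C; E(K, C) = 3.

C[1] = 0, C[2] = 9, C[3] = 1, C[4] = 0, C[5] = 9, C[6] = 3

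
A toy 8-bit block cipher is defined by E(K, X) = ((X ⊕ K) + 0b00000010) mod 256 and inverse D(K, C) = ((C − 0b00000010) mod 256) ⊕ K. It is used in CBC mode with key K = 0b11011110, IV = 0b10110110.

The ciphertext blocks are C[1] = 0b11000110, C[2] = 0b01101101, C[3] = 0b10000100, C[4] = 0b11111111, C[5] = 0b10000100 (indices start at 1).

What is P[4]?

P[4] = 0b10100111

CBC decryption: P_i = D(K, C_i) ⊕ C_{i−1}, with C_{0} = IV.
P[4]: D(K, 0b11111111) = 0b00100011; 0b00100011 ⊕ 0b10000100 = 0b10100111.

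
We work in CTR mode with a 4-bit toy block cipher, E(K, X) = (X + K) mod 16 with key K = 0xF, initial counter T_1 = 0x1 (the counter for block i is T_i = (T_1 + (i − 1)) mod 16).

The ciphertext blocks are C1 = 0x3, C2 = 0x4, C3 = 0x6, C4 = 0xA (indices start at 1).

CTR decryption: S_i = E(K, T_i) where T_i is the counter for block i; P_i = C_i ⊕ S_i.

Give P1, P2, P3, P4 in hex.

P1: T = 0x1, S = E(K, T) = 0x0; 0x3 ⊕ 0x0 = 0x3.
P2: T = 0x2, S = E(K, T) = 0x1; 0x4 ⊕ 0x1 = 0x5.
P3: T = 0x3, S = E(K, T) = 0x2; 0x6 ⊕ 0x2 = 0x4.
P4: T = 0x4, S = E(K, T) = 0x3; 0xA ⊕ 0x3 = 0x9.

P1 = 0x3, P2 = 0x5, P3 = 0x4, P4 = 0x9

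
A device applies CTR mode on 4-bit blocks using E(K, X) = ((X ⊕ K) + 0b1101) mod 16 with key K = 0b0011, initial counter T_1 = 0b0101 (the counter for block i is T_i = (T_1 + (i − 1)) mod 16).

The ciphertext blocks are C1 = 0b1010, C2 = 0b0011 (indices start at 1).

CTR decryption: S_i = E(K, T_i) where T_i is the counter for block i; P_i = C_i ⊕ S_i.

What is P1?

P1: T = 0b0101, S = E(K, T) = 0b0011; 0b1010 ⊕ 0b0011 = 0b1001.

P1 = 0b1001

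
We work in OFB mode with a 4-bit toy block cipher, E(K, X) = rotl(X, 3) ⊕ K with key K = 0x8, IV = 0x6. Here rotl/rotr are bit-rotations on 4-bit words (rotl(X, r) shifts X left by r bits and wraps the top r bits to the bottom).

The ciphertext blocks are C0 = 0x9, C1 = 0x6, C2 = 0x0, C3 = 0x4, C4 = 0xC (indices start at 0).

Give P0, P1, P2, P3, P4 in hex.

OFB decryption: S_i = E(K, S_{i−1}) with S_{−1} = IV; P_i = C_i ⊕ S_i.
P0: S = E(K, 0x6) = 0xB; 0x9 ⊕ 0xB = 0x2.
P1: S = E(K, 0xB) = 0x5; 0x6 ⊕ 0x5 = 0x3.
P2: S = E(K, 0x5) = 0x2; 0x0 ⊕ 0x2 = 0x2.
P3: S = E(K, 0x2) = 0x9; 0x4 ⊕ 0x9 = 0xD.
P4: S = E(K, 0x9) = 0x4; 0xC ⊕ 0x4 = 0x8.

P0 = 0x2, P1 = 0x3, P2 = 0x2, P3 = 0xD, P4 = 0x8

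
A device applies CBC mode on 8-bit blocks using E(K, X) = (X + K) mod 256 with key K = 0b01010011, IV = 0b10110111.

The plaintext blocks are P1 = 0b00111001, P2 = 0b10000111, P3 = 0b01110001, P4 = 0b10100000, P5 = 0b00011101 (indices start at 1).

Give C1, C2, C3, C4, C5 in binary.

CBC encryption: C_i = E(K, P_i ⊕ C_{i−1}), with C_{0} = IV.
C1: P1 ⊕ 0b10110111 = 0b10001110; E(K, 0b10001110) = 0b11100001.
C2: P2 ⊕ 0b11100001 = 0b01100110; E(K, 0b01100110) = 0b10111001.
C3: P3 ⊕ 0b10111001 = 0b11001000; E(K, 0b11001000) = 0b00011011.
C4: P4 ⊕ 0b00011011 = 0b10111011; E(K, 0b10111011) = 0b00001110.
C5: P5 ⊕ 0b00001110 = 0b00010011; E(K, 0b00010011) = 0b01100110.

C1 = 0b11100001, C2 = 0b10111001, C3 = 0b00011011, C4 = 0b00001110, C5 = 0b01100110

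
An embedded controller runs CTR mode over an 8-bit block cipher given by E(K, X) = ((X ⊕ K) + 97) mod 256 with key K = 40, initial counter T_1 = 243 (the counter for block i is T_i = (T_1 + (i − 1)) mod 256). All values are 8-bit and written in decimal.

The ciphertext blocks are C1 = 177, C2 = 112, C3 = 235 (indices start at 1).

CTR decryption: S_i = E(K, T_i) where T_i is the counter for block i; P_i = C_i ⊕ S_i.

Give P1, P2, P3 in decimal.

P1: T = 243, S = E(K, T) = 60; 177 ⊕ 60 = 141.
P2: T = 244, S = E(K, T) = 61; 112 ⊕ 61 = 77.
P3: T = 245, S = E(K, T) = 62; 235 ⊕ 62 = 213.

P1 = 141, P2 = 77, P3 = 213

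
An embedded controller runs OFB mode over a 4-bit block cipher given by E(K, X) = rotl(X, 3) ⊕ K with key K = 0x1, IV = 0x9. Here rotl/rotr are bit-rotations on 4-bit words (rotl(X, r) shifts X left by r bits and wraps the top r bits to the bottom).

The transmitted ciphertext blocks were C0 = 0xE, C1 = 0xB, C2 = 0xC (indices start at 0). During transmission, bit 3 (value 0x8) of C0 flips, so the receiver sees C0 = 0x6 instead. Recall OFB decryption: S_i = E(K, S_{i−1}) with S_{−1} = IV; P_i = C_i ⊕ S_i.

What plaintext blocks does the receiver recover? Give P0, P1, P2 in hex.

P0 = 0xB, P1 = 0x4, P2 = 0x2

Only C0 changed, to 0x6. In OFB, a change in C_i flips the same bit in P_i only; the keystream is unaffected. Decrypting the received ciphertext:
P0: S = E(K, 0x9) = 0xD; 0x6 ⊕ 0xD = 0xB.
P1: S = E(K, 0xD) = 0xF; 0xB ⊕ 0xF = 0x4.
P2: S = E(K, 0xF) = 0xE; 0xC ⊕ 0xE = 0x2.
Blocks that differ from the original plaintext: P0.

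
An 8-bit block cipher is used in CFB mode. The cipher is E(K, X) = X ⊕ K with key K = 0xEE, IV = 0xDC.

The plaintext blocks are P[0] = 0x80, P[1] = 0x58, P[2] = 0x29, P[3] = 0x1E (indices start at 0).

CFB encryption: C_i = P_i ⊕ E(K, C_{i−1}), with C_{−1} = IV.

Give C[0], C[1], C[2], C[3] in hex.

C[0] = 0xB2, C[1] = 0x04, C[2] = 0xC3, C[3] = 0x33

C[0]: E(K, 0xDC) = 0x32; 0x80 ⊕ 0x32 = 0xB2.
C[1]: E(K, 0xB2) = 0x5C; 0x58 ⊕ 0x5C = 0x04.
C[2]: E(K, 0x04) = 0xEA; 0x29 ⊕ 0xEA = 0xC3.
C[3]: E(K, 0xC3) = 0x2D; 0x1E ⊕ 0x2D = 0x33.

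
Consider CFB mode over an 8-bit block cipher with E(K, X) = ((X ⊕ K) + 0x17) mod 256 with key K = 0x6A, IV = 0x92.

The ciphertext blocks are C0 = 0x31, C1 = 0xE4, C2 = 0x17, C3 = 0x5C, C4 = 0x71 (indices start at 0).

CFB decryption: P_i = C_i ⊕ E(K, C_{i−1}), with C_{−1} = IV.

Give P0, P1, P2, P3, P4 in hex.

P0 = 0x3E, P1 = 0x96, P2 = 0xB2, P3 = 0xC8, P4 = 0x3C

P0: E(K, 0x92) = 0x0F; 0x31 ⊕ 0x0F = 0x3E.
P1: E(K, 0x31) = 0x72; 0xE4 ⊕ 0x72 = 0x96.
P2: E(K, 0xE4) = 0xA5; 0x17 ⊕ 0xA5 = 0xB2.
P3: E(K, 0x17) = 0x94; 0x5C ⊕ 0x94 = 0xC8.
P4: E(K, 0x5C) = 0x4D; 0x71 ⊕ 0x4D = 0x3C.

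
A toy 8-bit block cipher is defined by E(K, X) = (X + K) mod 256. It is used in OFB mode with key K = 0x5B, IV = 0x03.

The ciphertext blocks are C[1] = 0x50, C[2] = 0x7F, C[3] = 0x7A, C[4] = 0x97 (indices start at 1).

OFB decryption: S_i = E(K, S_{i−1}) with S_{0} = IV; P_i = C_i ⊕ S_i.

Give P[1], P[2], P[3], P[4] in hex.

P[1] = 0x0E, P[2] = 0xC6, P[3] = 0x6E, P[4] = 0xF8

P[1]: S = E(K, 0x03) = 0x5E; 0x50 ⊕ 0x5E = 0x0E.
P[2]: S = E(K, 0x5E) = 0xB9; 0x7F ⊕ 0xB9 = 0xC6.
P[3]: S = E(K, 0xB9) = 0x14; 0x7A ⊕ 0x14 = 0x6E.
P[4]: S = E(K, 0x14) = 0x6F; 0x97 ⊕ 0x6F = 0xF8.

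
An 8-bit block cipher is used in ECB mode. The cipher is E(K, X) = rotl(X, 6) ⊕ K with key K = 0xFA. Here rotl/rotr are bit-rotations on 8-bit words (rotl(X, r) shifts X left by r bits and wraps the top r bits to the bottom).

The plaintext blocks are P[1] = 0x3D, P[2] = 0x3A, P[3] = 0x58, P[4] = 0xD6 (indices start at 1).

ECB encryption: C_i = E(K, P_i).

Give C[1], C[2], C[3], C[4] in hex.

C[1] = 0xB5, C[2] = 0x74, C[3] = 0xEC, C[4] = 0x4F

C[1]: E(K, 0x3D) = 0xB5.
C[2]: E(K, 0x3A) = 0x74.
C[3]: E(K, 0x58) = 0xEC.
C[4]: E(K, 0xD6) = 0x4F.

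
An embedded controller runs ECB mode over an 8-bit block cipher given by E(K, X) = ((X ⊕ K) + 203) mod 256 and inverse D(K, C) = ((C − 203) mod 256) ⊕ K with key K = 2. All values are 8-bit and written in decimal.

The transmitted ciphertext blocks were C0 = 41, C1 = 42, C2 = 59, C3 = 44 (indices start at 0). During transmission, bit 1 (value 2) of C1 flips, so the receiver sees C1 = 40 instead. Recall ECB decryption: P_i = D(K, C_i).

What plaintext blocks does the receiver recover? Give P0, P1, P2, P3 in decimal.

P0 = 92, P1 = 95, P2 = 114, P3 = 99

Only C1 changed, to 40. In ECB, a change in C_i affects only P_i. Decrypting the received ciphertext:
P0: D(K, 41) = 92.
P1: D(K, 40) = 95.
P2: D(K, 59) = 114.
P3: D(K, 44) = 99.
Blocks that differ from the original plaintext: P1.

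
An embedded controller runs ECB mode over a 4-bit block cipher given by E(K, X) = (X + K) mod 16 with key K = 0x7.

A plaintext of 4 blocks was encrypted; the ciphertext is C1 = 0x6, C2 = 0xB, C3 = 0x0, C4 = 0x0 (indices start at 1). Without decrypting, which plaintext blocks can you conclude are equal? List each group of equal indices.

P3 = P4

ECB encrypts each block independently with the same key, so equal ciphertext blocks imply equal plaintext blocks.
C3 = C4 = 0x0, so P3 = P4.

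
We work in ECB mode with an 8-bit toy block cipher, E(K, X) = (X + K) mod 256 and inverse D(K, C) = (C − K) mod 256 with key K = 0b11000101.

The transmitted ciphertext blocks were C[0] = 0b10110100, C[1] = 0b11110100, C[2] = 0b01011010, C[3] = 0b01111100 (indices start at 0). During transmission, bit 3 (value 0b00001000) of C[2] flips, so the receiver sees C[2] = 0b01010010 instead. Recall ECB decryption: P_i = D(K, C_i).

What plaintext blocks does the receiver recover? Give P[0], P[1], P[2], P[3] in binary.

P[0] = 0b11101111, P[1] = 0b00101111, P[2] = 0b10001101, P[3] = 0b10110111

Only C[2] changed, to 0b01010010. In ECB, a change in C_i affects only P_i. Decrypting the received ciphertext:
P[0]: D(K, 0b10110100) = 0b11101111.
P[1]: D(K, 0b11110100) = 0b00101111.
P[2]: D(K, 0b01010010) = 0b10001101.
P[3]: D(K, 0b01111100) = 0b10110111.
Blocks that differ from the original plaintext: P[2].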